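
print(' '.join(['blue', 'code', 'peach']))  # blue code peach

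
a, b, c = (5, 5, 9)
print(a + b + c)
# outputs 19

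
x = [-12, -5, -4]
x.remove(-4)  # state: [-12, -5]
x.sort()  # [-12, -5]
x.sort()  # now [-12, -5]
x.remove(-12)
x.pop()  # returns -5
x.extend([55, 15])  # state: [55, 15]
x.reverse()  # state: [15, 55]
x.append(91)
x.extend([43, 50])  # [15, 55, 91, 43, 50]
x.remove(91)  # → [15, 55, 43, 50]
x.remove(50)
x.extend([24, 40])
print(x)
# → [15, 55, 43, 24, 40]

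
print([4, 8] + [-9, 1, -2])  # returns [4, 8, -9, 1, -2]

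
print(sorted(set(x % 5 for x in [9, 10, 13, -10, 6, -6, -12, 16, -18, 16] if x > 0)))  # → [0, 1, 3, 4]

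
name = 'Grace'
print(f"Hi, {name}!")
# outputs Hi, Grace!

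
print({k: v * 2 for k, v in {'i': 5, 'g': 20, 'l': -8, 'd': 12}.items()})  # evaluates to {'i': 10, 'g': 40, 'l': -16, 'd': 24}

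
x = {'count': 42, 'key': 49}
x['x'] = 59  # {'count': 42, 'key': 49, 'x': 59}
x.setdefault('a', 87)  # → 87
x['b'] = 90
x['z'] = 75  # {'count': 42, 'key': 49, 'x': 59, 'a': 87, 'b': 90, 'z': 75}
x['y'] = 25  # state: {'count': 42, 'key': 49, 'x': 59, 'a': 87, 'b': 90, 'z': 75, 'y': 25}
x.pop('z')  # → 75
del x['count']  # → {'key': 49, 'x': 59, 'a': 87, 'b': 90, 'y': 25}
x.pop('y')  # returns 25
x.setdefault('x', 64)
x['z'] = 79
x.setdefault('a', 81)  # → 87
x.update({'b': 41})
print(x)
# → {'key': 49, 'x': 59, 'a': 87, 'b': 41, 'z': 79}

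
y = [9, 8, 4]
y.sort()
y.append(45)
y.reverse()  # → [45, 9, 8, 4]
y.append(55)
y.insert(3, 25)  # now [45, 9, 8, 25, 4, 55]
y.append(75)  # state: [45, 9, 8, 25, 4, 55, 75]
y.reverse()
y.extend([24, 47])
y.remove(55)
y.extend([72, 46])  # [75, 4, 25, 8, 9, 45, 24, 47, 72, 46]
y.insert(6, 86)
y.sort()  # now [4, 8, 9, 24, 25, 45, 46, 47, 72, 75, 86]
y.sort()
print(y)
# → [4, 8, 9, 24, 25, 45, 46, 47, 72, 75, 86]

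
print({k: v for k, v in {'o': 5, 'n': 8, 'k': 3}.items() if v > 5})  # {'n': 8}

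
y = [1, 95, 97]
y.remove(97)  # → [1, 95]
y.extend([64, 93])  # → [1, 95, 64, 93]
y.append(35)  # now [1, 95, 64, 93, 35]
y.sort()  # [1, 35, 64, 93, 95]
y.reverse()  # [95, 93, 64, 35, 1]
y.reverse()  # [1, 35, 64, 93, 95]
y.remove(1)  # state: [35, 64, 93, 95]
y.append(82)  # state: [35, 64, 93, 95, 82]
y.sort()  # [35, 64, 82, 93, 95]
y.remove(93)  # [35, 64, 82, 95]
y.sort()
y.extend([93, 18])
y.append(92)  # [35, 64, 82, 95, 93, 18, 92]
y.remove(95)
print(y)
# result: [35, 64, 82, 93, 18, 92]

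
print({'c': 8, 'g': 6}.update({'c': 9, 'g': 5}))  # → None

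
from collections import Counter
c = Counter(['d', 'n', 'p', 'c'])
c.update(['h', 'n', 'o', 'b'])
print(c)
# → Counter({'n': 2, 'd': 1, 'p': 1, 'c': 1, 'h': 1, 'o': 1, 'b': 1})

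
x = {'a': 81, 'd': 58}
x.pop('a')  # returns 81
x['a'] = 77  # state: {'d': 58, 'a': 77}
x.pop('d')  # 58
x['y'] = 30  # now {'a': 77, 'y': 30}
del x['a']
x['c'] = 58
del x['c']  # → {'y': 30}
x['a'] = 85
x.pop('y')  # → 30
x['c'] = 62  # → {'a': 85, 'c': 62}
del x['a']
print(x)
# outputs {'c': 62}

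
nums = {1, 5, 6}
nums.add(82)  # {1, 5, 6, 82}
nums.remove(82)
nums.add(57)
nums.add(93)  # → {1, 5, 6, 57, 93}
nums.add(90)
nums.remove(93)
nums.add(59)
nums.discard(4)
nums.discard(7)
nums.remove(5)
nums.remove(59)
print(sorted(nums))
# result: [1, 6, 57, 90]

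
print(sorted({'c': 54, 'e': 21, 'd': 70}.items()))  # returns [('c', 54), ('d', 70), ('e', 21)]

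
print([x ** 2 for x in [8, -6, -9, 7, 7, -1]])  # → [64, 36, 81, 49, 49, 1]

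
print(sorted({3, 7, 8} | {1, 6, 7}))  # [1, 3, 6, 7, 8]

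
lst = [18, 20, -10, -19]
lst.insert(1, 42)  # [18, 42, 20, -10, -19]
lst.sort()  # [-19, -10, 18, 20, 42]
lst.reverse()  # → [42, 20, 18, -10, -19]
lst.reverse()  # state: [-19, -10, 18, 20, 42]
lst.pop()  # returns 42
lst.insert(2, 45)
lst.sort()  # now [-19, -10, 18, 20, 45]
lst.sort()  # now [-19, -10, 18, 20, 45]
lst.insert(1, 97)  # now [-19, 97, -10, 18, 20, 45]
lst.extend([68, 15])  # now [-19, 97, -10, 18, 20, 45, 68, 15]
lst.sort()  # [-19, -10, 15, 18, 20, 45, 68, 97]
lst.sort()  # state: [-19, -10, 15, 18, 20, 45, 68, 97]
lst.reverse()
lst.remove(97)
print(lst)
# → [68, 45, 20, 18, 15, -10, -19]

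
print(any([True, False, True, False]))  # True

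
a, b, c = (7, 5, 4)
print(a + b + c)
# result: 16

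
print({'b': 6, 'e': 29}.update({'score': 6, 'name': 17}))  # None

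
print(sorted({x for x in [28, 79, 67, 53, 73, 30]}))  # [28, 30, 53, 67, 73, 79]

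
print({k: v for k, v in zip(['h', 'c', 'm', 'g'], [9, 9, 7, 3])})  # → {'h': 9, 'c': 9, 'm': 7, 'g': 3}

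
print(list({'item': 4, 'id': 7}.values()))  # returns [4, 7]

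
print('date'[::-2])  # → ea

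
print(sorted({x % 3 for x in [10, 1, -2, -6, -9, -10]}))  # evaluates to [0, 1, 2]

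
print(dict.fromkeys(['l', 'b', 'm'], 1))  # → {'l': 1, 'b': 1, 'm': 1}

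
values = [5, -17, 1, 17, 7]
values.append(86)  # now [5, -17, 1, 17, 7, 86]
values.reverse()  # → [86, 7, 17, 1, -17, 5]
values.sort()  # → [-17, 1, 5, 7, 17, 86]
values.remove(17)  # [-17, 1, 5, 7, 86]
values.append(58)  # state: [-17, 1, 5, 7, 86, 58]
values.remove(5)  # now [-17, 1, 7, 86, 58]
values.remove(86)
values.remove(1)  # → [-17, 7, 58]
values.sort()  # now [-17, 7, 58]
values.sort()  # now [-17, 7, 58]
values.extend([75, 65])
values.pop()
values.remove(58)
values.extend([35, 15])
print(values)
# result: [-17, 7, 75, 35, 15]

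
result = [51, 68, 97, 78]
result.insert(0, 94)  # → [94, 51, 68, 97, 78]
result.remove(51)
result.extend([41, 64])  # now [94, 68, 97, 78, 41, 64]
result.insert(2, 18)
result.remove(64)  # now [94, 68, 18, 97, 78, 41]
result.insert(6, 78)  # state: [94, 68, 18, 97, 78, 41, 78]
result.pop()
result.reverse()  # [41, 78, 97, 18, 68, 94]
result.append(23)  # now [41, 78, 97, 18, 68, 94, 23]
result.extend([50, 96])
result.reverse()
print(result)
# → [96, 50, 23, 94, 68, 18, 97, 78, 41]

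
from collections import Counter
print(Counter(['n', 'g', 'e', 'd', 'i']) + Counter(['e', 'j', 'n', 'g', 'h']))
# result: Counter({'n': 2, 'g': 2, 'e': 2, 'd': 1, 'i': 1, 'j': 1, 'h': 1})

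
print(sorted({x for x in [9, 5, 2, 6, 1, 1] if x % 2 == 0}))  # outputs [2, 6]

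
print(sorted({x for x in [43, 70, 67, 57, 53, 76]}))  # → [43, 53, 57, 67, 70, 76]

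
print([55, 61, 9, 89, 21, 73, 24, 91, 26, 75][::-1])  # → [75, 26, 91, 24, 73, 21, 89, 9, 61, 55]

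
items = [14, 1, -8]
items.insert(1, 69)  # [14, 69, 1, -8]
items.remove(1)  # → [14, 69, -8]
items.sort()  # [-8, 14, 69]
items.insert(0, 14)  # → [14, -8, 14, 69]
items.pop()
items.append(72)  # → [14, -8, 14, 72]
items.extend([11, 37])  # [14, -8, 14, 72, 11, 37]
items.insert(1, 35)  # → [14, 35, -8, 14, 72, 11, 37]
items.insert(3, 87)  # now [14, 35, -8, 87, 14, 72, 11, 37]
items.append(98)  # [14, 35, -8, 87, 14, 72, 11, 37, 98]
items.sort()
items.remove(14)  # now [-8, 11, 14, 35, 37, 72, 87, 98]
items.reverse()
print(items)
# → [98, 87, 72, 37, 35, 14, 11, -8]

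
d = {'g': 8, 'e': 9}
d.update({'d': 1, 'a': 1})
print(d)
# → {'g': 8, 'e': 9, 'd': 1, 'a': 1}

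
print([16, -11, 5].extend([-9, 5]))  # None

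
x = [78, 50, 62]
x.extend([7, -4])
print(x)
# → [78, 50, 62, 7, -4]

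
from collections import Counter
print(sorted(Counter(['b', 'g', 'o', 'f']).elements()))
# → ['b', 'f', 'g', 'o']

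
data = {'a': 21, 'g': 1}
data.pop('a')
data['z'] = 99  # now {'g': 1, 'z': 99}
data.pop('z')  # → 99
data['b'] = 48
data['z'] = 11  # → {'g': 1, 'b': 48, 'z': 11}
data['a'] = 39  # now {'g': 1, 'b': 48, 'z': 11, 'a': 39}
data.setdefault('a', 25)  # 39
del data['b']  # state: {'g': 1, 'z': 11, 'a': 39}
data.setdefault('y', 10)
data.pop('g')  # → 1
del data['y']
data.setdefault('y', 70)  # 70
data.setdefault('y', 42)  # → 70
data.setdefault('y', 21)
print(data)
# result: {'z': 11, 'a': 39, 'y': 70}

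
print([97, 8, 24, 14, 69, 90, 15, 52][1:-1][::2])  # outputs [8, 14, 90]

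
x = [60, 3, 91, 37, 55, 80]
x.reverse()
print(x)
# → [80, 55, 37, 91, 3, 60]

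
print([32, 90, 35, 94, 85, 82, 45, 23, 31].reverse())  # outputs None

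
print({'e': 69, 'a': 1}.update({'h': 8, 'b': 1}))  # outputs None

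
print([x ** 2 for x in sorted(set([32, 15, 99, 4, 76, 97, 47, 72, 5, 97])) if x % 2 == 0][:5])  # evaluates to [16, 1024, 5184, 5776]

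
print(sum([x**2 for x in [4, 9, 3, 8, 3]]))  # 179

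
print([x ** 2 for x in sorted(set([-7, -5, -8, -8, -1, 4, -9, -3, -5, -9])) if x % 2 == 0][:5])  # [64, 16]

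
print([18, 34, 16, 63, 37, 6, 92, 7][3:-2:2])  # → [63, 6]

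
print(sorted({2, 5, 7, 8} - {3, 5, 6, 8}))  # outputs [2, 7]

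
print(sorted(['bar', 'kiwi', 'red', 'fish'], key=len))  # ['bar', 'red', 'kiwi', 'fish']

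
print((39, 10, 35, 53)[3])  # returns 53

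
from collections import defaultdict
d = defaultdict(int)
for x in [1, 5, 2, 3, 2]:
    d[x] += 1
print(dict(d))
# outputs {1: 1, 5: 1, 2: 2, 3: 1}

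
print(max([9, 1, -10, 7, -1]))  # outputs 9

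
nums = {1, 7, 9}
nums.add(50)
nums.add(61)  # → {1, 7, 9, 50, 61}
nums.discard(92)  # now {1, 7, 9, 50, 61}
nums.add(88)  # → {1, 7, 9, 50, 61, 88}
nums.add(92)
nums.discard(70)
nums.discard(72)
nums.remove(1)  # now {7, 9, 50, 61, 88, 92}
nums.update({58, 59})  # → {7, 9, 50, 58, 59, 61, 88, 92}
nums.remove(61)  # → {7, 9, 50, 58, 59, 88, 92}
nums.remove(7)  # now {9, 50, 58, 59, 88, 92}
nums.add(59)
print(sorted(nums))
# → [9, 50, 58, 59, 88, 92]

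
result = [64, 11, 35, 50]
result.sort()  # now [11, 35, 50, 64]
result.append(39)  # [11, 35, 50, 64, 39]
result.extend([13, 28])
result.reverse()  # [28, 13, 39, 64, 50, 35, 11]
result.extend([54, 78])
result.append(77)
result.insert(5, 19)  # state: [28, 13, 39, 64, 50, 19, 35, 11, 54, 78, 77]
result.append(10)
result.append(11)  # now [28, 13, 39, 64, 50, 19, 35, 11, 54, 78, 77, 10, 11]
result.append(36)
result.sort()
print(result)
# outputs [10, 11, 11, 13, 19, 28, 35, 36, 39, 50, 54, 64, 77, 78]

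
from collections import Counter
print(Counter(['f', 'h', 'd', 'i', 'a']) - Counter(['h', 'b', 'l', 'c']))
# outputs Counter({'f': 1, 'd': 1, 'i': 1, 'a': 1})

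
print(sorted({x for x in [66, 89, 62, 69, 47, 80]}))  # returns [47, 62, 66, 69, 80, 89]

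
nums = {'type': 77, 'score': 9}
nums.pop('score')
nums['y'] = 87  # {'type': 77, 'y': 87}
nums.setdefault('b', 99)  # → 99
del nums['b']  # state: {'type': 77, 'y': 87}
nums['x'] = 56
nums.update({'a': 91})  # {'type': 77, 'y': 87, 'x': 56, 'a': 91}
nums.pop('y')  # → 87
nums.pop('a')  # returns 91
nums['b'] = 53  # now {'type': 77, 'x': 56, 'b': 53}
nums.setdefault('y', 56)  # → 56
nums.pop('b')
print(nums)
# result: {'type': 77, 'x': 56, 'y': 56}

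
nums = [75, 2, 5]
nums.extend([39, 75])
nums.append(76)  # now [75, 2, 5, 39, 75, 76]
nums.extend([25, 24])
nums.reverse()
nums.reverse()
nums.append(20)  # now [75, 2, 5, 39, 75, 76, 25, 24, 20]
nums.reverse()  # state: [20, 24, 25, 76, 75, 39, 5, 2, 75]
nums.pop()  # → 75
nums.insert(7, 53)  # [20, 24, 25, 76, 75, 39, 5, 53, 2]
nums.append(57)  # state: [20, 24, 25, 76, 75, 39, 5, 53, 2, 57]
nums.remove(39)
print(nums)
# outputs [20, 24, 25, 76, 75, 5, 53, 2, 57]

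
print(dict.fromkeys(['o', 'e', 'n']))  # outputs {'o': None, 'e': None, 'n': None}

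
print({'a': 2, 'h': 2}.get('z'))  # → None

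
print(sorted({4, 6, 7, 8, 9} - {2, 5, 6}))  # [4, 7, 8, 9]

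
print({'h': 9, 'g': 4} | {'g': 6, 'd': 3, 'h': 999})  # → {'h': 999, 'g': 6, 'd': 3}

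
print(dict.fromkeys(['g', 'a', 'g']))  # {'g': None, 'a': None}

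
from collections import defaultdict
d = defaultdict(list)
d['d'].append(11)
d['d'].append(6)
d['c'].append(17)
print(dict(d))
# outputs {'d': [11, 6], 'c': [17]}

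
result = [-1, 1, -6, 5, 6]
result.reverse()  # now [6, 5, -6, 1, -1]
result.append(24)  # [6, 5, -6, 1, -1, 24]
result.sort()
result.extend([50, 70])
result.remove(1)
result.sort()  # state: [-6, -1, 5, 6, 24, 50, 70]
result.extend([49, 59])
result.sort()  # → [-6, -1, 5, 6, 24, 49, 50, 59, 70]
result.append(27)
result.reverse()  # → [27, 70, 59, 50, 49, 24, 6, 5, -1, -6]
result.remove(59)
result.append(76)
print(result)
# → [27, 70, 50, 49, 24, 6, 5, -1, -6, 76]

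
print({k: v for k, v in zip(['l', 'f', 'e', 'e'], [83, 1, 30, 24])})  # {'l': 83, 'f': 1, 'e': 24}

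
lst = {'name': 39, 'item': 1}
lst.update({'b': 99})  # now {'name': 39, 'item': 1, 'b': 99}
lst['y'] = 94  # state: {'name': 39, 'item': 1, 'b': 99, 'y': 94}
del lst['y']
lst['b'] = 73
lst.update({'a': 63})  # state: {'name': 39, 'item': 1, 'b': 73, 'a': 63}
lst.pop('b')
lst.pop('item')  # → 1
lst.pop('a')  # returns 63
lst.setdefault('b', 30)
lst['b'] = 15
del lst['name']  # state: {'b': 15}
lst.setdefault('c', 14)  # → 14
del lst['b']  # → {'c': 14}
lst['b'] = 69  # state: {'c': 14, 'b': 69}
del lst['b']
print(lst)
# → {'c': 14}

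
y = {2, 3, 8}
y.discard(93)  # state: {2, 3, 8}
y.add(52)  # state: {2, 3, 8, 52}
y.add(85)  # {2, 3, 8, 52, 85}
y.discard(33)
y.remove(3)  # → {2, 8, 52, 85}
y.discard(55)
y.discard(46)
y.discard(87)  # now {2, 8, 52, 85}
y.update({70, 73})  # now {2, 8, 52, 70, 73, 85}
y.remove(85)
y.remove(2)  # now {8, 52, 70, 73}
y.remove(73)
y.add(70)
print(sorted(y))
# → [8, 52, 70]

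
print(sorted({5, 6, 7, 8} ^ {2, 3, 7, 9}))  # [2, 3, 5, 6, 8, 9]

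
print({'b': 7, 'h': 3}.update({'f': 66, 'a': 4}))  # None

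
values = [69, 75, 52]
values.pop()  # 52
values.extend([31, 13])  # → [69, 75, 31, 13]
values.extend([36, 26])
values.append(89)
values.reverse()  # [89, 26, 36, 13, 31, 75, 69]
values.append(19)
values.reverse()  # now [19, 69, 75, 31, 13, 36, 26, 89]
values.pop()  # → 89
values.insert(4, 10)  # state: [19, 69, 75, 31, 10, 13, 36, 26]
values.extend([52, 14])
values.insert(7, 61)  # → [19, 69, 75, 31, 10, 13, 36, 61, 26, 52, 14]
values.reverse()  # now [14, 52, 26, 61, 36, 13, 10, 31, 75, 69, 19]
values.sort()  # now [10, 13, 14, 19, 26, 31, 36, 52, 61, 69, 75]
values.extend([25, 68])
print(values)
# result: [10, 13, 14, 19, 26, 31, 36, 52, 61, 69, 75, 25, 68]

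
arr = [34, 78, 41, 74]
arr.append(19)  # [34, 78, 41, 74, 19]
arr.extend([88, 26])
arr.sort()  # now [19, 26, 34, 41, 74, 78, 88]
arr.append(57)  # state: [19, 26, 34, 41, 74, 78, 88, 57]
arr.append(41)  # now [19, 26, 34, 41, 74, 78, 88, 57, 41]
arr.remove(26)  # [19, 34, 41, 74, 78, 88, 57, 41]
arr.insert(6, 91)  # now [19, 34, 41, 74, 78, 88, 91, 57, 41]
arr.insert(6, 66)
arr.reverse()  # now [41, 57, 91, 66, 88, 78, 74, 41, 34, 19]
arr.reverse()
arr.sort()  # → [19, 34, 41, 41, 57, 66, 74, 78, 88, 91]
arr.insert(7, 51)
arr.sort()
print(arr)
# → [19, 34, 41, 41, 51, 57, 66, 74, 78, 88, 91]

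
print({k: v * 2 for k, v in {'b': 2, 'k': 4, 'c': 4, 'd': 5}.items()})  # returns {'b': 4, 'k': 8, 'c': 8, 'd': 10}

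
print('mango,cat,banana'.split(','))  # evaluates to ['mango', 'cat', 'banana']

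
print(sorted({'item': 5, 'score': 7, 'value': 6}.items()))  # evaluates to [('item', 5), ('score', 7), ('value', 6)]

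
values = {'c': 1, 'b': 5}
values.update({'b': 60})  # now {'c': 1, 'b': 60}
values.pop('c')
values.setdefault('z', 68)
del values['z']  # {'b': 60}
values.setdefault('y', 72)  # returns 72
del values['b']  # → {'y': 72}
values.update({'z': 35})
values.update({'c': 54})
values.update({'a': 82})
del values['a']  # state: {'y': 72, 'z': 35, 'c': 54}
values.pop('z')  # 35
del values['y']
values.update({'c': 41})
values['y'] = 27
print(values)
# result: {'c': 41, 'y': 27}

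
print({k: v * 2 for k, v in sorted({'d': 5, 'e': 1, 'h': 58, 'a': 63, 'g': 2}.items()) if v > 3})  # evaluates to {'a': 126, 'd': 10, 'h': 116}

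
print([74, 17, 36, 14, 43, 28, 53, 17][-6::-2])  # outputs [36, 74]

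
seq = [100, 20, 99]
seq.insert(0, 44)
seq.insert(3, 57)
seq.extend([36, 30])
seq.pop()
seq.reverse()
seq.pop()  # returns 44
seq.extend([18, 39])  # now [36, 99, 57, 20, 100, 18, 39]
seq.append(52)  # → [36, 99, 57, 20, 100, 18, 39, 52]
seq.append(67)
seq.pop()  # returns 67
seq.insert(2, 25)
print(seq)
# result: [36, 99, 25, 57, 20, 100, 18, 39, 52]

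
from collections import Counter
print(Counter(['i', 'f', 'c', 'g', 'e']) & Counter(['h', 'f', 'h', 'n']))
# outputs Counter({'f': 1})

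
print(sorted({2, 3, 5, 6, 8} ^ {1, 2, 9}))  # [1, 3, 5, 6, 8, 9]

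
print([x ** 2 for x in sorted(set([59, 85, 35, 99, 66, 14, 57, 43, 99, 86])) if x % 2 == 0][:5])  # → [196, 4356, 7396]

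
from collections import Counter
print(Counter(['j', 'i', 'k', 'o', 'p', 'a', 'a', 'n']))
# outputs Counter({'a': 2, 'j': 1, 'i': 1, 'k': 1, 'o': 1, 'p': 1, 'n': 1})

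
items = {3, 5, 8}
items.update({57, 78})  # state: {3, 5, 8, 57, 78}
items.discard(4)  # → {3, 5, 8, 57, 78}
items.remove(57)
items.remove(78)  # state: {3, 5, 8}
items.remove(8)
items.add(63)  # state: {3, 5, 63}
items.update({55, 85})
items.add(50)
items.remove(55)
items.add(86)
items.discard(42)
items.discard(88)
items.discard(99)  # {3, 5, 50, 63, 85, 86}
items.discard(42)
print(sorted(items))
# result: [3, 5, 50, 63, 85, 86]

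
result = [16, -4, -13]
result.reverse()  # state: [-13, -4, 16]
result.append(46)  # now [-13, -4, 16, 46]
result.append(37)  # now [-13, -4, 16, 46, 37]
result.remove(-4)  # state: [-13, 16, 46, 37]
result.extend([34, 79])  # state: [-13, 16, 46, 37, 34, 79]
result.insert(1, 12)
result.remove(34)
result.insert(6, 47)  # [-13, 12, 16, 46, 37, 79, 47]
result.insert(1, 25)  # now [-13, 25, 12, 16, 46, 37, 79, 47]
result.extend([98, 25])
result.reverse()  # [25, 98, 47, 79, 37, 46, 16, 12, 25, -13]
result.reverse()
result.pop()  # 25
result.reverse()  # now [98, 47, 79, 37, 46, 16, 12, 25, -13]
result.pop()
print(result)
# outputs [98, 47, 79, 37, 46, 16, 12, 25]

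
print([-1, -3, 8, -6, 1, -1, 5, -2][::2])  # [-1, 8, 1, 5]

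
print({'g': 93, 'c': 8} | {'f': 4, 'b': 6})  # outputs {'g': 93, 'c': 8, 'f': 4, 'b': 6}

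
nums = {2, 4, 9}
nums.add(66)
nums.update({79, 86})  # {2, 4, 9, 66, 79, 86}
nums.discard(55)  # {2, 4, 9, 66, 79, 86}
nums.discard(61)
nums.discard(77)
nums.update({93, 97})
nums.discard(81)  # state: {2, 4, 9, 66, 79, 86, 93, 97}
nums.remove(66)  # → {2, 4, 9, 79, 86, 93, 97}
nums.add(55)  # {2, 4, 9, 55, 79, 86, 93, 97}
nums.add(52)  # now {2, 4, 9, 52, 55, 79, 86, 93, 97}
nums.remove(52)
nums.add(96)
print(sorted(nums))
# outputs [2, 4, 9, 55, 79, 86, 93, 96, 97]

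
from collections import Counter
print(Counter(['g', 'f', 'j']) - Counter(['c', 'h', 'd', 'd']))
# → Counter({'g': 1, 'f': 1, 'j': 1})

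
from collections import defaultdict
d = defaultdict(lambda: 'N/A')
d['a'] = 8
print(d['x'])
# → N/A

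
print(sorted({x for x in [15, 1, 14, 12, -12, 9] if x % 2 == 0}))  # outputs [-12, 12, 14]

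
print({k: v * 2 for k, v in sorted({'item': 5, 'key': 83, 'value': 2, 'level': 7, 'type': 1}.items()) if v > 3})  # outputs {'item': 10, 'key': 166, 'level': 14}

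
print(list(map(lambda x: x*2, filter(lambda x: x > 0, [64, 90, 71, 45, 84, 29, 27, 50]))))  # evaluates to [128, 180, 142, 90, 168, 58, 54, 100]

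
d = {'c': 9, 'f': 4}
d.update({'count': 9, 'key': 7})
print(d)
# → {'c': 9, 'f': 4, 'count': 9, 'key': 7}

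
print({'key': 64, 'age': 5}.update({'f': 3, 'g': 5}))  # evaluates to None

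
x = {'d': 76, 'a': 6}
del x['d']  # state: {'a': 6}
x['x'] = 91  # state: {'a': 6, 'x': 91}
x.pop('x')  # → 91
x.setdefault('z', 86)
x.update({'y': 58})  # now {'a': 6, 'z': 86, 'y': 58}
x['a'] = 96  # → {'a': 96, 'z': 86, 'y': 58}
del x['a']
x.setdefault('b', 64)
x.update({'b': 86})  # {'z': 86, 'y': 58, 'b': 86}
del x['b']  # {'z': 86, 'y': 58}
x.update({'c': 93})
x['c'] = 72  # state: {'z': 86, 'y': 58, 'c': 72}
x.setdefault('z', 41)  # 86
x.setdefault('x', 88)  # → 88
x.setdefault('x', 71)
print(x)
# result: {'z': 86, 'y': 58, 'c': 72, 'x': 88}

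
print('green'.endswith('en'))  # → True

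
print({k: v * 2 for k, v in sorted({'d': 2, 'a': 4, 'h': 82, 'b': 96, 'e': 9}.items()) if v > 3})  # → {'a': 8, 'b': 192, 'e': 18, 'h': 164}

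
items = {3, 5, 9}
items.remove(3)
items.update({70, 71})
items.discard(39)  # {5, 9, 70, 71}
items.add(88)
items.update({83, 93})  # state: {5, 9, 70, 71, 83, 88, 93}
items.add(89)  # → {5, 9, 70, 71, 83, 88, 89, 93}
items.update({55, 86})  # {5, 9, 55, 70, 71, 83, 86, 88, 89, 93}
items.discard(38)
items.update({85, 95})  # {5, 9, 55, 70, 71, 83, 85, 86, 88, 89, 93, 95}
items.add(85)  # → {5, 9, 55, 70, 71, 83, 85, 86, 88, 89, 93, 95}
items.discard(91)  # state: {5, 9, 55, 70, 71, 83, 85, 86, 88, 89, 93, 95}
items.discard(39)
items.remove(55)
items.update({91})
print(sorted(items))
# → [5, 9, 70, 71, 83, 85, 86, 88, 89, 91, 93, 95]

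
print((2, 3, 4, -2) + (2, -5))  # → (2, 3, 4, -2, 2, -5)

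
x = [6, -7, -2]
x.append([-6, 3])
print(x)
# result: [6, -7, -2, [-6, 3]]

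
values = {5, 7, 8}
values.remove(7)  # {5, 8}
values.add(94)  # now {5, 8, 94}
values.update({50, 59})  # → {5, 8, 50, 59, 94}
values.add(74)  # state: {5, 8, 50, 59, 74, 94}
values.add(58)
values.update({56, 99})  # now {5, 8, 50, 56, 58, 59, 74, 94, 99}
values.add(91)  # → {5, 8, 50, 56, 58, 59, 74, 91, 94, 99}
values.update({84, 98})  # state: {5, 8, 50, 56, 58, 59, 74, 84, 91, 94, 98, 99}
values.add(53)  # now {5, 8, 50, 53, 56, 58, 59, 74, 84, 91, 94, 98, 99}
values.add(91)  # {5, 8, 50, 53, 56, 58, 59, 74, 84, 91, 94, 98, 99}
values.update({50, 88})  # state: {5, 8, 50, 53, 56, 58, 59, 74, 84, 88, 91, 94, 98, 99}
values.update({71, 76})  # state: {5, 8, 50, 53, 56, 58, 59, 71, 74, 76, 84, 88, 91, 94, 98, 99}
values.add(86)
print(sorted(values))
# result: [5, 8, 50, 53, 56, 58, 59, 71, 74, 76, 84, 86, 88, 91, 94, 98, 99]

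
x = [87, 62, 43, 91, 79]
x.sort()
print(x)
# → [43, 62, 79, 87, 91]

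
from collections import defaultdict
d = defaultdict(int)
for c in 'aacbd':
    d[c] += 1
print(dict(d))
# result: {'a': 2, 'c': 1, 'b': 1, 'd': 1}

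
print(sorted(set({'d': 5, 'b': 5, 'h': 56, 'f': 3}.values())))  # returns [3, 5, 56]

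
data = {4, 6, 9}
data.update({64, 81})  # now {4, 6, 9, 64, 81}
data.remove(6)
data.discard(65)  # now {4, 9, 64, 81}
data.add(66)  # {4, 9, 64, 66, 81}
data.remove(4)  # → {9, 64, 66, 81}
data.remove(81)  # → {9, 64, 66}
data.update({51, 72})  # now {9, 51, 64, 66, 72}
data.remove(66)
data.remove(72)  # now {9, 51, 64}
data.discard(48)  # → {9, 51, 64}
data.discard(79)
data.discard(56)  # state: {9, 51, 64}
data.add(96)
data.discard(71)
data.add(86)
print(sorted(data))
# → [9, 51, 64, 86, 96]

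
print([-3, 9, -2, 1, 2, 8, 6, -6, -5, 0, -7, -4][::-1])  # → [-4, -7, 0, -5, -6, 6, 8, 2, 1, -2, 9, -3]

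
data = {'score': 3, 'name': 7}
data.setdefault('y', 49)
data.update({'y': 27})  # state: {'score': 3, 'name': 7, 'y': 27}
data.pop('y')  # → 27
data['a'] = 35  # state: {'score': 3, 'name': 7, 'a': 35}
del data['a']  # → {'score': 3, 'name': 7}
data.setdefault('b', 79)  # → 79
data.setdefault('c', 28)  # 28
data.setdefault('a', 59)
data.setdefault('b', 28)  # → 79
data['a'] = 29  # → {'score': 3, 'name': 7, 'b': 79, 'c': 28, 'a': 29}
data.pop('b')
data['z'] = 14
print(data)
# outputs {'score': 3, 'name': 7, 'c': 28, 'a': 29, 'z': 14}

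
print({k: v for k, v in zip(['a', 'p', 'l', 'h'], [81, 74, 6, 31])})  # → {'a': 81, 'p': 74, 'l': 6, 'h': 31}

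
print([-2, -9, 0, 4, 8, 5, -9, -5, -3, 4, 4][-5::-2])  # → [-9, 8, 0, -2]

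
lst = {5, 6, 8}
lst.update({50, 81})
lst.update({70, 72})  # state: {5, 6, 8, 50, 70, 72, 81}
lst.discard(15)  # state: {5, 6, 8, 50, 70, 72, 81}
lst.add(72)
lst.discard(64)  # {5, 6, 8, 50, 70, 72, 81}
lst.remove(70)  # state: {5, 6, 8, 50, 72, 81}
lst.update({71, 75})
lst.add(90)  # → {5, 6, 8, 50, 71, 72, 75, 81, 90}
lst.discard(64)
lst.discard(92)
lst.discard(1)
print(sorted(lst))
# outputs [5, 6, 8, 50, 71, 72, 75, 81, 90]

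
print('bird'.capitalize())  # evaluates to Bird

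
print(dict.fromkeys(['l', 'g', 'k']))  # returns {'l': None, 'g': None, 'k': None}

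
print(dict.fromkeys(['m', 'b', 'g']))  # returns {'m': None, 'b': None, 'g': None}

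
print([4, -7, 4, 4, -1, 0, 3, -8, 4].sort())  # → None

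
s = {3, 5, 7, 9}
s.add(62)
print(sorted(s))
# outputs [3, 5, 7, 9, 62]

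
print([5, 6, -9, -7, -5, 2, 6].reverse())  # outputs None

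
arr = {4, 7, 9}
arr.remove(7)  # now {4, 9}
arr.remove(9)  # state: {4}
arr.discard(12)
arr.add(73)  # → {4, 73}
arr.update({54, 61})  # {4, 54, 61, 73}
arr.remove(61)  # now {4, 54, 73}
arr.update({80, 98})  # {4, 54, 73, 80, 98}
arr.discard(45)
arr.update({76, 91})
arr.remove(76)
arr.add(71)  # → {4, 54, 71, 73, 80, 91, 98}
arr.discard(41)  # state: {4, 54, 71, 73, 80, 91, 98}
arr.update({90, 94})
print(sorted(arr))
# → [4, 54, 71, 73, 80, 90, 91, 94, 98]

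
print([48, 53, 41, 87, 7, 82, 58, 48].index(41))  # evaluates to 2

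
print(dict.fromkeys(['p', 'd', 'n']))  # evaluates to {'p': None, 'd': None, 'n': None}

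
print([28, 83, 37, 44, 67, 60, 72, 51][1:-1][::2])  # [83, 44, 60]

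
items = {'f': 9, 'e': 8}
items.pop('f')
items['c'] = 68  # {'e': 8, 'c': 68}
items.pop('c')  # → 68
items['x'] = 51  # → {'e': 8, 'x': 51}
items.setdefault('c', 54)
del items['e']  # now {'x': 51, 'c': 54}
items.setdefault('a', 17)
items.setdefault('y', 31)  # 31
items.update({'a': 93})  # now {'x': 51, 'c': 54, 'a': 93, 'y': 31}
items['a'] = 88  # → {'x': 51, 'c': 54, 'a': 88, 'y': 31}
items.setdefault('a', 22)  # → 88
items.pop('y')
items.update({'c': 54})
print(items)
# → {'x': 51, 'c': 54, 'a': 88}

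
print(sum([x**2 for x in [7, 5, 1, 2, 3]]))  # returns 88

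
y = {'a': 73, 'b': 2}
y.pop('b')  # 2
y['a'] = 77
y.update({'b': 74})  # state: {'a': 77, 'b': 74}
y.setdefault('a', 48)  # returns 77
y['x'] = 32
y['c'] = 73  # {'a': 77, 'b': 74, 'x': 32, 'c': 73}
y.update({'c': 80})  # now {'a': 77, 'b': 74, 'x': 32, 'c': 80}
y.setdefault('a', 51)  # 77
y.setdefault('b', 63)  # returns 74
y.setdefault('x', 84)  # 32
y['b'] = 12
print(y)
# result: {'a': 77, 'b': 12, 'x': 32, 'c': 80}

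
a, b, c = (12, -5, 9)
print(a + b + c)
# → 16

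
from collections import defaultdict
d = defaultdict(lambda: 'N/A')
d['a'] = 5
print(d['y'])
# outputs N/A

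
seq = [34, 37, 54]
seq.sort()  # [34, 37, 54]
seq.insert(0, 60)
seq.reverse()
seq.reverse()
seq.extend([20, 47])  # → [60, 34, 37, 54, 20, 47]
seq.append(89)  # [60, 34, 37, 54, 20, 47, 89]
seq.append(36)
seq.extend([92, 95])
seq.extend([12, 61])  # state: [60, 34, 37, 54, 20, 47, 89, 36, 92, 95, 12, 61]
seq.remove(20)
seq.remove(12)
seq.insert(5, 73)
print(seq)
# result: [60, 34, 37, 54, 47, 73, 89, 36, 92, 95, 61]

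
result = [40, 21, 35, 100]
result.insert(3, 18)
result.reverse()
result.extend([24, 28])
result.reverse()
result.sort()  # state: [18, 21, 24, 28, 35, 40, 100]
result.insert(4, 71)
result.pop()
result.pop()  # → 40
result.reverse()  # [35, 71, 28, 24, 21, 18]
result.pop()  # 18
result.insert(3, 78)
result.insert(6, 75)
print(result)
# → [35, 71, 28, 78, 24, 21, 75]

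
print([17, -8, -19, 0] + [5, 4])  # [17, -8, -19, 0, 5, 4]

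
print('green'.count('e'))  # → 2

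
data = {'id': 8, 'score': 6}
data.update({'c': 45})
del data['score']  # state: {'id': 8, 'c': 45}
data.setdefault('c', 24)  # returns 45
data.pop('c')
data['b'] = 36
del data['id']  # {'b': 36}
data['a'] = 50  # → {'b': 36, 'a': 50}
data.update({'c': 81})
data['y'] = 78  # {'b': 36, 'a': 50, 'c': 81, 'y': 78}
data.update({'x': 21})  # {'b': 36, 'a': 50, 'c': 81, 'y': 78, 'x': 21}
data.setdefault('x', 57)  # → 21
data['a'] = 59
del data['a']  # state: {'b': 36, 'c': 81, 'y': 78, 'x': 21}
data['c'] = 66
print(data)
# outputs {'b': 36, 'c': 66, 'y': 78, 'x': 21}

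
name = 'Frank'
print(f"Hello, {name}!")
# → Hello, Frank!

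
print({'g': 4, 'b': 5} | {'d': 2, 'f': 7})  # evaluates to {'g': 4, 'b': 5, 'd': 2, 'f': 7}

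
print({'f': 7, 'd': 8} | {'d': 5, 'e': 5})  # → {'f': 7, 'd': 5, 'e': 5}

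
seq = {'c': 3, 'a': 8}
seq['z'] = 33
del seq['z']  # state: {'c': 3, 'a': 8}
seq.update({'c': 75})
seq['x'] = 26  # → {'c': 75, 'a': 8, 'x': 26}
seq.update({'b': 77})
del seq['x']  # {'c': 75, 'a': 8, 'b': 77}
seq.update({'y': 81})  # {'c': 75, 'a': 8, 'b': 77, 'y': 81}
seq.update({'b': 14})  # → {'c': 75, 'a': 8, 'b': 14, 'y': 81}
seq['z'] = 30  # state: {'c': 75, 'a': 8, 'b': 14, 'y': 81, 'z': 30}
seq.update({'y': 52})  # {'c': 75, 'a': 8, 'b': 14, 'y': 52, 'z': 30}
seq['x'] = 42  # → {'c': 75, 'a': 8, 'b': 14, 'y': 52, 'z': 30, 'x': 42}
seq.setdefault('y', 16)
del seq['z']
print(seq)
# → {'c': 75, 'a': 8, 'b': 14, 'y': 52, 'x': 42}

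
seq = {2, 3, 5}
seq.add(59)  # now {2, 3, 5, 59}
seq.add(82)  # {2, 3, 5, 59, 82}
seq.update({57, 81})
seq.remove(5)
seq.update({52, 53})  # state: {2, 3, 52, 53, 57, 59, 81, 82}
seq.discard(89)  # {2, 3, 52, 53, 57, 59, 81, 82}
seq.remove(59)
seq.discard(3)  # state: {2, 52, 53, 57, 81, 82}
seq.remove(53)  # {2, 52, 57, 81, 82}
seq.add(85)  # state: {2, 52, 57, 81, 82, 85}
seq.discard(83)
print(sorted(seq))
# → [2, 52, 57, 81, 82, 85]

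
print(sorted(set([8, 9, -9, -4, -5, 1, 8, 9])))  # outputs [-9, -5, -4, 1, 8, 9]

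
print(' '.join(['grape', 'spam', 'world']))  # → grape spam world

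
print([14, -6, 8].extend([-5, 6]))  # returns None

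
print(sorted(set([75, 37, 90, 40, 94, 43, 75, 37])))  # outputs [37, 40, 43, 75, 90, 94]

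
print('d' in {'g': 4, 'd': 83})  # True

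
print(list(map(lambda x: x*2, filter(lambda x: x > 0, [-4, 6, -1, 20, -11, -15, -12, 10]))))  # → [12, 40, 20]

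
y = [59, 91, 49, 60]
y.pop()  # 60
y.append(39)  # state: [59, 91, 49, 39]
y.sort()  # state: [39, 49, 59, 91]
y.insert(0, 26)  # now [26, 39, 49, 59, 91]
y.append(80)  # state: [26, 39, 49, 59, 91, 80]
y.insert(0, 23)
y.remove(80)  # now [23, 26, 39, 49, 59, 91]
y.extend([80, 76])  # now [23, 26, 39, 49, 59, 91, 80, 76]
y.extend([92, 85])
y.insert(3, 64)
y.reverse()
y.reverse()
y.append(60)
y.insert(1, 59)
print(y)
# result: [23, 59, 26, 39, 64, 49, 59, 91, 80, 76, 92, 85, 60]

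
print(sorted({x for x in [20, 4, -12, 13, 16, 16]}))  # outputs [-12, 4, 13, 16, 20]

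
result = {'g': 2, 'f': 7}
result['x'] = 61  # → {'g': 2, 'f': 7, 'x': 61}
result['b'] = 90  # {'g': 2, 'f': 7, 'x': 61, 'b': 90}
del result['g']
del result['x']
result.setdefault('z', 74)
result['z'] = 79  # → {'f': 7, 'b': 90, 'z': 79}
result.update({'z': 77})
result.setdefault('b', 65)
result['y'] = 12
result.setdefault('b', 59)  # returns 90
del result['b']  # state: {'f': 7, 'z': 77, 'y': 12}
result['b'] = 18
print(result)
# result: {'f': 7, 'z': 77, 'y': 12, 'b': 18}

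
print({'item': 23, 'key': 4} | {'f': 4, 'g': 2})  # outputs {'item': 23, 'key': 4, 'f': 4, 'g': 2}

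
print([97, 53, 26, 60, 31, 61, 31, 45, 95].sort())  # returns None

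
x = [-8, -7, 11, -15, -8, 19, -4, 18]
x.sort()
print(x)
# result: [-15, -8, -8, -7, -4, 11, 18, 19]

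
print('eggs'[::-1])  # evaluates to sgge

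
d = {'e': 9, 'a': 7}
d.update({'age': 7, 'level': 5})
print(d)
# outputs {'e': 9, 'a': 7, 'age': 7, 'level': 5}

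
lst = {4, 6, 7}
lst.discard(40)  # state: {4, 6, 7}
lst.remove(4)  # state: {6, 7}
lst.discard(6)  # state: {7}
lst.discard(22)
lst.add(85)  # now {7, 85}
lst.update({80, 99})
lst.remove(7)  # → {80, 85, 99}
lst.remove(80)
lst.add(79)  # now {79, 85, 99}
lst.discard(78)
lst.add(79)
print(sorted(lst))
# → [79, 85, 99]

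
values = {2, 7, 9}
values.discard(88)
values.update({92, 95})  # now {2, 7, 9, 92, 95}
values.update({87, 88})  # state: {2, 7, 9, 87, 88, 92, 95}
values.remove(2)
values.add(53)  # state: {7, 9, 53, 87, 88, 92, 95}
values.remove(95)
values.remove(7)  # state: {9, 53, 87, 88, 92}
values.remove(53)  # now {9, 87, 88, 92}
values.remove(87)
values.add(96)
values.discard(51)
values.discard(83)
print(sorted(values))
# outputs [9, 88, 92, 96]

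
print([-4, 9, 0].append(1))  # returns None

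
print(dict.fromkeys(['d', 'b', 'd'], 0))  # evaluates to {'d': 0, 'b': 0}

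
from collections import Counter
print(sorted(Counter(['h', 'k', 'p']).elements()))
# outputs ['h', 'k', 'p']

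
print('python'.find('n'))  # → 5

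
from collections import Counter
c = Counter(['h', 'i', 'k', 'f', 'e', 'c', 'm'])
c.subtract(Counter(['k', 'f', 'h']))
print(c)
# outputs Counter({'i': 1, 'e': 1, 'c': 1, 'm': 1, 'h': 0, 'k': 0, 'f': 0})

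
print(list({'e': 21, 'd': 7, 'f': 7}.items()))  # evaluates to [('e', 21), ('d', 7), ('f', 7)]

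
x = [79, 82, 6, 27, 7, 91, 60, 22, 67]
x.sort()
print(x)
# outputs [6, 7, 22, 27, 60, 67, 79, 82, 91]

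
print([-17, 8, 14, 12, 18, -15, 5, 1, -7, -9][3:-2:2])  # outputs [12, -15, 1]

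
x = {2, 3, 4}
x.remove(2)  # {3, 4}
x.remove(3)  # {4}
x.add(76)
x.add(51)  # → {4, 51, 76}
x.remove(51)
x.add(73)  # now {4, 73, 76}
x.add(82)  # {4, 73, 76, 82}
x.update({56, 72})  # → {4, 56, 72, 73, 76, 82}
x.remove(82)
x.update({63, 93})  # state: {4, 56, 63, 72, 73, 76, 93}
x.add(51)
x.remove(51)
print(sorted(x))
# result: [4, 56, 63, 72, 73, 76, 93]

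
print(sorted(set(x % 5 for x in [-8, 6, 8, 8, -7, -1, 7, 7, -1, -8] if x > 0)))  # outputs [1, 2, 3]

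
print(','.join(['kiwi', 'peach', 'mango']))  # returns kiwi,peach,mango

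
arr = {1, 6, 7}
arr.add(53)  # {1, 6, 7, 53}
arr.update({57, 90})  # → {1, 6, 7, 53, 57, 90}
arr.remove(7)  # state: {1, 6, 53, 57, 90}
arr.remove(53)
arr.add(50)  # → {1, 6, 50, 57, 90}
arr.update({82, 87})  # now {1, 6, 50, 57, 82, 87, 90}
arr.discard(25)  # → {1, 6, 50, 57, 82, 87, 90}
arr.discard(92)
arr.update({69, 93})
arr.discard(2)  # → {1, 6, 50, 57, 69, 82, 87, 90, 93}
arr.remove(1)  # {6, 50, 57, 69, 82, 87, 90, 93}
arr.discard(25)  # {6, 50, 57, 69, 82, 87, 90, 93}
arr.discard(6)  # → {50, 57, 69, 82, 87, 90, 93}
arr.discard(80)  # {50, 57, 69, 82, 87, 90, 93}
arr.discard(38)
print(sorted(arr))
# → [50, 57, 69, 82, 87, 90, 93]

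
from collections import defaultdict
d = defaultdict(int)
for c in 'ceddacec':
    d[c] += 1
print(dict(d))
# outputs {'c': 3, 'e': 2, 'd': 2, 'a': 1}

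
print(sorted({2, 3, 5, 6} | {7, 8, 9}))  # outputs [2, 3, 5, 6, 7, 8, 9]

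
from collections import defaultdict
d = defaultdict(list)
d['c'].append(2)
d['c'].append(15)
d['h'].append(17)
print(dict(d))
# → {'c': [2, 15], 'h': [17]}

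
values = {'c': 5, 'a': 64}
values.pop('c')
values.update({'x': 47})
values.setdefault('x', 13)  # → 47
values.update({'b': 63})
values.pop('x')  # 47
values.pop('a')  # 64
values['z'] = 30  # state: {'b': 63, 'z': 30}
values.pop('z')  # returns 30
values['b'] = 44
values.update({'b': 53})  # {'b': 53}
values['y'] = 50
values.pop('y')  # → 50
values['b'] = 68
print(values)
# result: {'b': 68}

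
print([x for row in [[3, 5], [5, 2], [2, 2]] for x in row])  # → [3, 5, 5, 2, 2, 2]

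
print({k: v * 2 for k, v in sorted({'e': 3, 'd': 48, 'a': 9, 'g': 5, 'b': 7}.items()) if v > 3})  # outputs {'a': 18, 'b': 14, 'd': 96, 'g': 10}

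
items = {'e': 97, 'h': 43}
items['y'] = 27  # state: {'e': 97, 'h': 43, 'y': 27}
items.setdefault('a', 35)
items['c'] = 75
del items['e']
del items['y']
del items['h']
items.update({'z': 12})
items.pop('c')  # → 75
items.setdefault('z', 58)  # 12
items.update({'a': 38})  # {'a': 38, 'z': 12}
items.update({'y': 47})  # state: {'a': 38, 'z': 12, 'y': 47}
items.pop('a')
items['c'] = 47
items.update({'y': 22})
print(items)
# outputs {'z': 12, 'y': 22, 'c': 47}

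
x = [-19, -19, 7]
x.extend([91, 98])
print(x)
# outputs [-19, -19, 7, 91, 98]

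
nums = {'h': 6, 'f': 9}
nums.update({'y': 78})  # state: {'h': 6, 'f': 9, 'y': 78}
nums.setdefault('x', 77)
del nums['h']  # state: {'f': 9, 'y': 78, 'x': 77}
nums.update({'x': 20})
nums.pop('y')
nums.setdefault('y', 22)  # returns 22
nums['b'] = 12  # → {'f': 9, 'x': 20, 'y': 22, 'b': 12}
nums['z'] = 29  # {'f': 9, 'x': 20, 'y': 22, 'b': 12, 'z': 29}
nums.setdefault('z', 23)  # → 29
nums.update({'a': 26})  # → {'f': 9, 'x': 20, 'y': 22, 'b': 12, 'z': 29, 'a': 26}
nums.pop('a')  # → 26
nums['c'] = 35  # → {'f': 9, 'x': 20, 'y': 22, 'b': 12, 'z': 29, 'c': 35}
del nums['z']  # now {'f': 9, 'x': 20, 'y': 22, 'b': 12, 'c': 35}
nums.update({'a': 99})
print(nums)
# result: {'f': 9, 'x': 20, 'y': 22, 'b': 12, 'c': 35, 'a': 99}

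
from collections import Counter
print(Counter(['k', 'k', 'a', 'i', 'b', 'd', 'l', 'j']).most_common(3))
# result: [('k', 2), ('a', 1), ('i', 1)]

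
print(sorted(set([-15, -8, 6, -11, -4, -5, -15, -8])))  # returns [-15, -11, -8, -5, -4, 6]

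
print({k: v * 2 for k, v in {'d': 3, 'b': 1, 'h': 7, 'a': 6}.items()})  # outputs {'d': 6, 'b': 2, 'h': 14, 'a': 12}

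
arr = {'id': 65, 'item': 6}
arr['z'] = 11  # {'id': 65, 'item': 6, 'z': 11}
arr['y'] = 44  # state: {'id': 65, 'item': 6, 'z': 11, 'y': 44}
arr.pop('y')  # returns 44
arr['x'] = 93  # {'id': 65, 'item': 6, 'z': 11, 'x': 93}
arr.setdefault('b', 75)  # 75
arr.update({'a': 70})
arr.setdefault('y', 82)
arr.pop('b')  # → 75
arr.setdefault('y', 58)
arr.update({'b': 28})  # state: {'id': 65, 'item': 6, 'z': 11, 'x': 93, 'a': 70, 'y': 82, 'b': 28}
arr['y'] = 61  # {'id': 65, 'item': 6, 'z': 11, 'x': 93, 'a': 70, 'y': 61, 'b': 28}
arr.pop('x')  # 93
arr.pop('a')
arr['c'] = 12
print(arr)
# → {'id': 65, 'item': 6, 'z': 11, 'y': 61, 'b': 28, 'c': 12}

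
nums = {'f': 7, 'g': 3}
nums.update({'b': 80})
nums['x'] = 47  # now {'f': 7, 'g': 3, 'b': 80, 'x': 47}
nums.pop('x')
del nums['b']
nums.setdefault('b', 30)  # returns 30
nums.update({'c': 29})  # {'f': 7, 'g': 3, 'b': 30, 'c': 29}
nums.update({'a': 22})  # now {'f': 7, 'g': 3, 'b': 30, 'c': 29, 'a': 22}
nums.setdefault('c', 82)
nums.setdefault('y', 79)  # 79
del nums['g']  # {'f': 7, 'b': 30, 'c': 29, 'a': 22, 'y': 79}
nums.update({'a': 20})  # {'f': 7, 'b': 30, 'c': 29, 'a': 20, 'y': 79}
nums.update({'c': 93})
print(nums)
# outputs {'f': 7, 'b': 30, 'c': 93, 'a': 20, 'y': 79}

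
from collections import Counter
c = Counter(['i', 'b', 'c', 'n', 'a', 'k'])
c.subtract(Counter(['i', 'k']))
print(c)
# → Counter({'b': 1, 'c': 1, 'n': 1, 'a': 1, 'i': 0, 'k': 0})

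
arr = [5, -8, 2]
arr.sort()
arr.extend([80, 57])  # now [-8, 2, 5, 80, 57]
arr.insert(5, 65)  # [-8, 2, 5, 80, 57, 65]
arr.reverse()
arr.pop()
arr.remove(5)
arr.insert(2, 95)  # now [65, 57, 95, 80, 2]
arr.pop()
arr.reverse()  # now [80, 95, 57, 65]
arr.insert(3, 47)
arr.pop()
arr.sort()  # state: [47, 57, 80, 95]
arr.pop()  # 95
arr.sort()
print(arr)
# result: [47, 57, 80]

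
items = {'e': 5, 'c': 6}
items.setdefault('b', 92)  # 92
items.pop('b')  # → 92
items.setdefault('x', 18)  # 18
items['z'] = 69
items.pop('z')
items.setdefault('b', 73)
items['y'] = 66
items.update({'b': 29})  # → {'e': 5, 'c': 6, 'x': 18, 'b': 29, 'y': 66}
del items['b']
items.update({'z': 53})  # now {'e': 5, 'c': 6, 'x': 18, 'y': 66, 'z': 53}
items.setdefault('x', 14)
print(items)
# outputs {'e': 5, 'c': 6, 'x': 18, 'y': 66, 'z': 53}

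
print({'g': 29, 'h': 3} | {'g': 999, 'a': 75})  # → {'g': 999, 'h': 3, 'a': 75}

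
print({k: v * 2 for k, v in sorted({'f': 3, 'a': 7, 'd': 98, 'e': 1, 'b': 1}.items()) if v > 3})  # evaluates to {'a': 14, 'd': 196}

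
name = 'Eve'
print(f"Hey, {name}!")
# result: Hey, Eve!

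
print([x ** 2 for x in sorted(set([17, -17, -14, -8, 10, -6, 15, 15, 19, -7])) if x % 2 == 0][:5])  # [196, 64, 36, 100]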